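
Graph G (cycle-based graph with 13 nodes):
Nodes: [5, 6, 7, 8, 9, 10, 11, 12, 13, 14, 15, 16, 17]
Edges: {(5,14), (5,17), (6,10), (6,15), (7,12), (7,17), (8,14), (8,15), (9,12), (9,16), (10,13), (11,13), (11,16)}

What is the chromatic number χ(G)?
Clique number ω(G) = 2 (lower bound: χ ≥ ω).
Odd cycle [11, 16, 9, 12, 7, 17, 5, 14, 8, 15, 6, 10, 13] needs 3 colors (χ ≥ 3).
The coloring below uses 3 colors, so χ(G) = 3.
A valid 3-coloring: color 1: [5, 7, 8, 9, 10, 11]; color 2: [12, 13, 14, 15, 16, 17]; color 3: [6].

χ(G) = 3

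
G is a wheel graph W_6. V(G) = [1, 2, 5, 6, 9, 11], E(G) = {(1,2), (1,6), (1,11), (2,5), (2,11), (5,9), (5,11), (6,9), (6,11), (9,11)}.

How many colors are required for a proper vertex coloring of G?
Clique number ω(G) = 3 (lower bound: χ ≥ ω).
Odd cycle [1, 6, 9, 5, 2] needs 3 colors (χ ≥ 3).
Vertex 11 is adjacent to every vertex of [1, 2, 5, 6, 9], which already need 3 colors among themselves, so 11 needs a new color (χ ≥ 4).
The coloring below uses 4 colors, so χ(G) = 4.
A valid 4-coloring: color 1: [11]; color 2: [1, 5]; color 3: [2, 6]; color 4: [9].

χ(G) = 4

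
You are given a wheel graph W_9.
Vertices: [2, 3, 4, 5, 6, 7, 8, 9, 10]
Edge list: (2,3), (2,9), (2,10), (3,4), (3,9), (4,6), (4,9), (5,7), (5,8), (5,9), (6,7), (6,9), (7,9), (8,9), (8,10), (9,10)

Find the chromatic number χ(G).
χ(G) = 3

Clique number ω(G) = 3 (lower bound: χ ≥ ω).
The clique on [2, 9, 10] has size 3, forcing χ ≥ 3, and the coloring below uses 3 colors, so χ(G) = 3.
A valid 3-coloring: color 1: [9]; color 2: [2, 4, 7, 8]; color 3: [3, 5, 6, 10].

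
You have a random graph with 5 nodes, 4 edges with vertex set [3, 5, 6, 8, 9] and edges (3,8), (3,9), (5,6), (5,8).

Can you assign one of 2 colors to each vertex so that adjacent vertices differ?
Yes, G is 2-colorable

A valid 2-coloring: color 1: [3, 5]; color 2: [6, 8, 9].
(χ(G) = 2 ≤ 2.)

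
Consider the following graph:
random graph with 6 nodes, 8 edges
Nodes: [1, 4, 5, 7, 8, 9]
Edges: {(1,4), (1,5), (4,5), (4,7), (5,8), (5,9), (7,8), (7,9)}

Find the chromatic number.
χ(G) = 3

Clique number ω(G) = 3 (lower bound: χ ≥ ω).
The clique on [1, 4, 5] has size 3, forcing χ ≥ 3, and the coloring below uses 3 colors, so χ(G) = 3.
A valid 3-coloring: color 1: [5, 7]; color 2: [4, 8, 9]; color 3: [1].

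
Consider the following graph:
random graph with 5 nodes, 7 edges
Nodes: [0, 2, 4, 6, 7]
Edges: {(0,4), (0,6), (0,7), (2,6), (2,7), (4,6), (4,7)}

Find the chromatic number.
χ(G) = 3

Clique number ω(G) = 3 (lower bound: χ ≥ ω).
The clique on [0, 4, 6] has size 3, forcing χ ≥ 3, and the coloring below uses 3 colors, so χ(G) = 3.
A valid 3-coloring: color 1: [6, 7]; color 2: [0, 2]; color 3: [4].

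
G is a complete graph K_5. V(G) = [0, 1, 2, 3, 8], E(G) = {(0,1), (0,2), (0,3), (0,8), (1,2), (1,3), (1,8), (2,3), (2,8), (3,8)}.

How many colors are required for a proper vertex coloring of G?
χ(G) = 5

Clique number ω(G) = 5 (lower bound: χ ≥ ω).
The clique on [0, 1, 2, 3, 8] has size 5, forcing χ ≥ 5, and the coloring below uses 5 colors, so χ(G) = 5.
A valid 5-coloring: color 1: [2]; color 2: [8]; color 3: [0]; color 4: [1]; color 5: [3].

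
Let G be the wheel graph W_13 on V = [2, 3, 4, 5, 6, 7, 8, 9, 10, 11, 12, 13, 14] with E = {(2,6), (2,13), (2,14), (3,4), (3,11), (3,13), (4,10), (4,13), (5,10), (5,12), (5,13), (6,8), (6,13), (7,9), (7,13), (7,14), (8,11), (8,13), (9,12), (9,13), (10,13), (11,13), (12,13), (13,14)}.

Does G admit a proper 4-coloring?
A valid 4-coloring: color 1: [13]; color 2: [2, 3, 7, 8, 10, 12]; color 3: [4, 5, 6, 9, 11, 14].
(χ(G) = 3 ≤ 4.)

Yes, G is 4-colorable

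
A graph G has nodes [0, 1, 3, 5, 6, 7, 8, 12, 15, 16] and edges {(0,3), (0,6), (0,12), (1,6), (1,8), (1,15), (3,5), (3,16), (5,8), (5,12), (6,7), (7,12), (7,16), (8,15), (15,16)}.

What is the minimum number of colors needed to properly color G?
χ(G) = 3

Clique number ω(G) = 3 (lower bound: χ ≥ ω).
The clique on [1, 8, 15] has size 3, forcing χ ≥ 3, and the coloring below uses 3 colors, so χ(G) = 3.
A valid 3-coloring: color 1: [3, 6, 12, 15]; color 2: [0, 1, 5, 16]; color 3: [7, 8].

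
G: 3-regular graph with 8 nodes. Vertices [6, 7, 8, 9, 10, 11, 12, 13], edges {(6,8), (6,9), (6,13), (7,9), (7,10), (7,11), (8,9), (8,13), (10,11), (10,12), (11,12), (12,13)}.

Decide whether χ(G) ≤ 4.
Yes, G is 4-colorable

A valid 4-coloring: color 1: [9, 10, 13]; color 2: [8, 11]; color 3: [6, 7, 12].
(χ(G) = 3 ≤ 4.)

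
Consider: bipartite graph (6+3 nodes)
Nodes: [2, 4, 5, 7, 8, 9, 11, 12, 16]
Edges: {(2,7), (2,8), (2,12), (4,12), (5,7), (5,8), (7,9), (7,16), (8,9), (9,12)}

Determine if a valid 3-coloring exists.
A valid 3-coloring: color 1: [7, 8, 11, 12]; color 2: [2, 4, 5, 9, 16].
(χ(G) = 2 ≤ 3.)

Yes, G is 3-colorable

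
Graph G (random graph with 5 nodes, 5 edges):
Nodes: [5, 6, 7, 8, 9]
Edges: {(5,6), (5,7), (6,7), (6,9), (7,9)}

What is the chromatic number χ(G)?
χ(G) = 3

Clique number ω(G) = 3 (lower bound: χ ≥ ω).
The clique on [6, 7, 9] has size 3, forcing χ ≥ 3, and the coloring below uses 3 colors, so χ(G) = 3.
A valid 3-coloring: color 1: [6, 8]; color 2: [7]; color 3: [5, 9].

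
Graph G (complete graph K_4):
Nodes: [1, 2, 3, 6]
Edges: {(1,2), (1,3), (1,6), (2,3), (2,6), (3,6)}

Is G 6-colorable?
A valid 6-coloring: color 1: [2]; color 2: [6]; color 3: [3]; color 4: [1].
(χ(G) = 4 ≤ 6.)

Yes, G is 6-colorable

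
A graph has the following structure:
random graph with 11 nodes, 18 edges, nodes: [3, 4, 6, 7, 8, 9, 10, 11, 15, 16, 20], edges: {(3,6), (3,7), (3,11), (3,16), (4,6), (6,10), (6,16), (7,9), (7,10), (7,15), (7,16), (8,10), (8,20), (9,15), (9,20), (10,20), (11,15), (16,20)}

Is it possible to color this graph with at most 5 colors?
A valid 5-coloring: color 1: [6, 7, 11, 20]; color 2: [3, 4, 8, 15]; color 3: [9, 10, 16].
(χ(G) = 3 ≤ 5.)

Yes, G is 5-colorable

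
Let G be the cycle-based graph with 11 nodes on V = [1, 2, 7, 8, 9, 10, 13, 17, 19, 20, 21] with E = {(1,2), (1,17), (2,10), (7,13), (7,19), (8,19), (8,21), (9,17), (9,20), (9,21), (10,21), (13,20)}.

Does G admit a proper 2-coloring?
Odd cycle [8, 19, 7, 13, 20, 9, 21] needs 3 colors (χ ≥ 3).
Hence χ(G) ≥ 3 > 2, so no proper 2-coloring exists.

No, G is not 2-colorable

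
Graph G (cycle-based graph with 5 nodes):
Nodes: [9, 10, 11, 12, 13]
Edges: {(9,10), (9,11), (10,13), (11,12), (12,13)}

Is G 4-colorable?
Yes, G is 4-colorable

A valid 4-coloring: color 1: [10, 12]; color 2: [11, 13]; color 3: [9].
(χ(G) = 3 ≤ 4.)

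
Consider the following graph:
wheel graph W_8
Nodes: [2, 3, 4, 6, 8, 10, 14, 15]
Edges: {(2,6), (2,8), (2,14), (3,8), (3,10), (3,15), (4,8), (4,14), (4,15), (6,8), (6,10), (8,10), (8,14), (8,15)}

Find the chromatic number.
Clique number ω(G) = 3 (lower bound: χ ≥ ω).
Odd cycle [14, 4, 15, 3, 10, 6, 2] needs 3 colors (χ ≥ 3).
Vertex 8 is adjacent to every vertex of [2, 3, 4, 6, 10, 14, 15], which already need 3 colors among themselves, so 8 needs a new color (χ ≥ 4).
The coloring below uses 4 colors, so χ(G) = 4.
A valid 4-coloring: color 1: [8]; color 2: [6, 14, 15]; color 3: [2, 3, 4]; color 4: [10].

χ(G) = 4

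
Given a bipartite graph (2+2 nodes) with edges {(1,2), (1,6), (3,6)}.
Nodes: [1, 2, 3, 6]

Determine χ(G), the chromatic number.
χ(G) = 2

Clique number ω(G) = 2 (lower bound: χ ≥ ω).
The graph is bipartite (no odd cycle), so 2 colors suffice: χ(G) = 2.
A valid 2-coloring: color 1: [1, 3]; color 2: [2, 6].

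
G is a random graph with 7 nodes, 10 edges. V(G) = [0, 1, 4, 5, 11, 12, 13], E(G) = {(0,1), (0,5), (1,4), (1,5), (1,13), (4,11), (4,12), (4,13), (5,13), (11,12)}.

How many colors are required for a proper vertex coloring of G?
χ(G) = 3

Clique number ω(G) = 3 (lower bound: χ ≥ ω).
The clique on [1, 4, 13] has size 3, forcing χ ≥ 3, and the coloring below uses 3 colors, so χ(G) = 3.
A valid 3-coloring: color 1: [1, 11]; color 2: [4, 5]; color 3: [0, 12, 13].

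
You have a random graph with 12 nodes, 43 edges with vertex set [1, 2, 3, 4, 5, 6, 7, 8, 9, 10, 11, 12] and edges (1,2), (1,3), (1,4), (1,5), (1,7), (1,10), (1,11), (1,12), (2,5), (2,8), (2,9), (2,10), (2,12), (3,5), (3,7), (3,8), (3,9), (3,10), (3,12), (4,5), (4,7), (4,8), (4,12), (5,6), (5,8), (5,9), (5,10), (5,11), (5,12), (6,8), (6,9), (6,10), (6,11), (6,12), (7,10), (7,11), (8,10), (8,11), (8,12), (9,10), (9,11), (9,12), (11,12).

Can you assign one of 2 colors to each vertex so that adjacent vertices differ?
The clique on vertices [5, 6, 8, 11, 12] has size 5 > 2, so it alone needs 5 colors.

No, G is not 2-colorable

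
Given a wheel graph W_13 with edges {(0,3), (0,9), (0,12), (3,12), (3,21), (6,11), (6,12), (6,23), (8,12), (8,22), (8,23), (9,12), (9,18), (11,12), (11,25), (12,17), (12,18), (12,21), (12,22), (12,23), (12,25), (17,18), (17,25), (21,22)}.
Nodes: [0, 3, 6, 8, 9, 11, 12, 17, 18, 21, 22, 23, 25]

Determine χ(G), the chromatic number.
χ(G) = 3

Clique number ω(G) = 3 (lower bound: χ ≥ ω).
The clique on [0, 9, 12] has size 3, forcing χ ≥ 3, and the coloring below uses 3 colors, so χ(G) = 3.
A valid 3-coloring: color 1: [12]; color 2: [3, 9, 11, 17, 22, 23]; color 3: [0, 6, 8, 18, 21, 25].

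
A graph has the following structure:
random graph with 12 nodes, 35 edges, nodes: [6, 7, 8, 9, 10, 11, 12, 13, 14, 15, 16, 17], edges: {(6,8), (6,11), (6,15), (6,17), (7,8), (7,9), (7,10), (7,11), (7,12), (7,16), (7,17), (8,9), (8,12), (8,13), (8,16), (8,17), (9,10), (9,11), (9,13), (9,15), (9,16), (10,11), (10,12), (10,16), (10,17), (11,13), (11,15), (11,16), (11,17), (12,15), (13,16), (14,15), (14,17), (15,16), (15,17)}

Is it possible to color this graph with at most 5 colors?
A valid 5-coloring: color 1: [8, 11, 14]; color 2: [9, 12, 17]; color 3: [7, 13, 15]; color 4: [6, 10]; color 5: [16].
(χ(G) = 5 ≤ 5.)

Yes, G is 5-colorable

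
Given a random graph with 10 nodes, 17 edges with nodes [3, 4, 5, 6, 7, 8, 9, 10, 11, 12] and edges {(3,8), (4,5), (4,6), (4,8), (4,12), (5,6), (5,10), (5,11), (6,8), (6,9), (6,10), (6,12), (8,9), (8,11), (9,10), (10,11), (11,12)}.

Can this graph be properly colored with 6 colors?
A valid 6-coloring: color 1: [3, 6, 7, 11]; color 2: [5, 8, 12]; color 3: [4, 10]; color 4: [9].
(χ(G) = 4 ≤ 6.)

Yes, G is 6-colorable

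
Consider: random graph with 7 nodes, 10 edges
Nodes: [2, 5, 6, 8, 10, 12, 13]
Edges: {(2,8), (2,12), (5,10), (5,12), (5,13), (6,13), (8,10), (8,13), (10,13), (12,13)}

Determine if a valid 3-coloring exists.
A valid 3-coloring: color 1: [2, 13]; color 2: [6, 10, 12]; color 3: [5, 8].
(χ(G) = 3 ≤ 3.)

Yes, G is 3-colorable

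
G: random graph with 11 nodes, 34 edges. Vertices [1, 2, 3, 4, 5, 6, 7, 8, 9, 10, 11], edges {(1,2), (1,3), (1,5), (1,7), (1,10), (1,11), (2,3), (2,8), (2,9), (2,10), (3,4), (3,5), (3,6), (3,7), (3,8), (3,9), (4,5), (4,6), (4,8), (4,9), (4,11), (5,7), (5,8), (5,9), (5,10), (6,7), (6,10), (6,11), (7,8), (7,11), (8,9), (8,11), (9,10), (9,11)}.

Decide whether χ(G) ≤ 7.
A valid 7-coloring: color 1: [3, 10, 11]; color 2: [2, 5, 6]; color 3: [1, 8]; color 4: [7, 9]; color 5: [4].
(χ(G) = 5 ≤ 7.)

Yes, G is 7-colorable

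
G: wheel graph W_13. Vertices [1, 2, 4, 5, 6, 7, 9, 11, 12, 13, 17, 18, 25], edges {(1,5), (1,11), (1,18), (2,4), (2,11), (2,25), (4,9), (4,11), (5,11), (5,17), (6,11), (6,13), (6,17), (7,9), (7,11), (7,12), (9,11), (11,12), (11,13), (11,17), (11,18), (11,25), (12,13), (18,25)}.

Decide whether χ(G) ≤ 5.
Yes, G is 5-colorable

A valid 5-coloring: color 1: [11]; color 2: [2, 5, 6, 9, 12, 18]; color 3: [1, 4, 7, 13, 17, 25].
(χ(G) = 3 ≤ 5.)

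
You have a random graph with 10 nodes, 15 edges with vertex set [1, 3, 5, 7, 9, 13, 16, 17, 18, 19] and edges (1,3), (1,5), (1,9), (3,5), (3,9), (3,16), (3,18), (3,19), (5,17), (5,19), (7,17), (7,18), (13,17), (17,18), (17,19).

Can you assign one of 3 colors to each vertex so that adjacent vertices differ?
Yes, G is 3-colorable

A valid 3-coloring: color 1: [3, 17]; color 2: [5, 9, 13, 16, 18]; color 3: [1, 7, 19].
(χ(G) = 3 ≤ 3.)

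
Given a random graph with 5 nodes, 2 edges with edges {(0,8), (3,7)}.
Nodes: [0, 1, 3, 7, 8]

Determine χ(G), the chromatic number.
χ(G) = 2

Clique number ω(G) = 2 (lower bound: χ ≥ ω).
The graph is bipartite (no odd cycle), so 2 colors suffice: χ(G) = 2.
A valid 2-coloring: color 1: [0, 1, 3]; color 2: [7, 8].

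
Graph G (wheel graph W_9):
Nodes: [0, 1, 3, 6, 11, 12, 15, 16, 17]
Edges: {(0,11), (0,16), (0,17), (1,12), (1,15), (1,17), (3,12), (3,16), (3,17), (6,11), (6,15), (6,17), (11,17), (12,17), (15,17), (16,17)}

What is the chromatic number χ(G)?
Clique number ω(G) = 3 (lower bound: χ ≥ ω).
The clique on [0, 16, 17] has size 3, forcing χ ≥ 3, and the coloring below uses 3 colors, so χ(G) = 3.
A valid 3-coloring: color 1: [17]; color 2: [11, 12, 15, 16]; color 3: [0, 1, 3, 6].

χ(G) = 3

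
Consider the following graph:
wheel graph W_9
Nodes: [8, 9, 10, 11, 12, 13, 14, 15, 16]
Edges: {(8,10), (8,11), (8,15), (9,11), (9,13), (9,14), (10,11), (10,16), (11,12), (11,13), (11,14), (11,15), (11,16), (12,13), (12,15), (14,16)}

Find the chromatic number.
Clique number ω(G) = 3 (lower bound: χ ≥ ω).
The clique on [8, 10, 11] has size 3, forcing χ ≥ 3, and the coloring below uses 3 colors, so χ(G) = 3.
A valid 3-coloring: color 1: [11]; color 2: [8, 9, 12, 16]; color 3: [10, 13, 14, 15].

χ(G) = 3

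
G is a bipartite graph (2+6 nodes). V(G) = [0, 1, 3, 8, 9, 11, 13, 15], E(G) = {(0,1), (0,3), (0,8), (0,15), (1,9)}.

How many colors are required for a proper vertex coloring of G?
χ(G) = 2

Clique number ω(G) = 2 (lower bound: χ ≥ ω).
The graph is bipartite (no odd cycle), so 2 colors suffice: χ(G) = 2.
A valid 2-coloring: color 1: [0, 9, 11, 13]; color 2: [1, 3, 8, 15].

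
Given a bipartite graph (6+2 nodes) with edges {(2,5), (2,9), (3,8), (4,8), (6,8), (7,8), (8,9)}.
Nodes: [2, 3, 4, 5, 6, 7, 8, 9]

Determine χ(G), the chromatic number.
χ(G) = 2

Clique number ω(G) = 2 (lower bound: χ ≥ ω).
The graph is bipartite (no odd cycle), so 2 colors suffice: χ(G) = 2.
A valid 2-coloring: color 1: [2, 8]; color 2: [3, 4, 5, 6, 7, 9].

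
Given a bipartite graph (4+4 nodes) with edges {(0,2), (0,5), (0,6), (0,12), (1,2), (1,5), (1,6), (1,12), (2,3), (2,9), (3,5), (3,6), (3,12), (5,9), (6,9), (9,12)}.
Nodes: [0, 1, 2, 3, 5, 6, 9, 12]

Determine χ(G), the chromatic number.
Clique number ω(G) = 2 (lower bound: χ ≥ ω).
The graph is bipartite (no odd cycle), so 2 colors suffice: χ(G) = 2.
A valid 2-coloring: color 1: [2, 5, 6, 12]; color 2: [0, 1, 3, 9].

χ(G) = 2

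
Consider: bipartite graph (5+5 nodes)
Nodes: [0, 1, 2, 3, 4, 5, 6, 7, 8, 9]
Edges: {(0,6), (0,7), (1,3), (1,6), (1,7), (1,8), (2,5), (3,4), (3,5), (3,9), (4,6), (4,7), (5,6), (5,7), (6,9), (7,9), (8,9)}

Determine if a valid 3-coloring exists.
A valid 3-coloring: color 1: [2, 3, 6, 7, 8]; color 2: [0, 1, 4, 5, 9].
(χ(G) = 2 ≤ 3.)

Yes, G is 3-colorable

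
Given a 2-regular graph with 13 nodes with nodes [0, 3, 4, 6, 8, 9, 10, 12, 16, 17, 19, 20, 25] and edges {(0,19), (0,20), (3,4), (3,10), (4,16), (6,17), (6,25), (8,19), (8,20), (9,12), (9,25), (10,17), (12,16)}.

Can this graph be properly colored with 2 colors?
Odd cycle [4, 3, 10, 17, 6, 25, 9, 12, 16] needs 3 colors (χ ≥ 3).
Hence χ(G) ≥ 3 > 2, so no proper 2-coloring exists.

No, G is not 2-colorable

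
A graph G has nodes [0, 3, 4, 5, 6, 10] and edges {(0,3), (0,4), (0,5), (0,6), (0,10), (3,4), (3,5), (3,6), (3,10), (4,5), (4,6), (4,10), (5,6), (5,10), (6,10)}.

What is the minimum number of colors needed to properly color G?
Clique number ω(G) = 6 (lower bound: χ ≥ ω).
The clique on [0, 3, 4, 5, 6, 10] has size 6, forcing χ ≥ 6, and the coloring below uses 6 colors, so χ(G) = 6.
A valid 6-coloring: color 1: [6]; color 2: [3]; color 3: [5]; color 4: [0]; color 5: [10]; color 6: [4].

χ(G) = 6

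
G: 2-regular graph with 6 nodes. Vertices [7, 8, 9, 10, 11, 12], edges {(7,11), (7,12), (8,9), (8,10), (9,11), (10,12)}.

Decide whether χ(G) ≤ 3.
A valid 3-coloring: color 1: [8, 11, 12]; color 2: [7, 9, 10].
(χ(G) = 2 ≤ 3.)

Yes, G is 3-colorable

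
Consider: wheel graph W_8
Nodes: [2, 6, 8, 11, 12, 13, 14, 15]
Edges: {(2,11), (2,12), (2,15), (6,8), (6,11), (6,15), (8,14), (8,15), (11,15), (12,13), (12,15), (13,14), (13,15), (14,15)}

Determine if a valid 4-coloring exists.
Yes, G is 4-colorable

A valid 4-coloring: color 1: [15]; color 2: [11, 12, 14]; color 3: [2, 8, 13]; color 4: [6].
(χ(G) = 4 ≤ 4.)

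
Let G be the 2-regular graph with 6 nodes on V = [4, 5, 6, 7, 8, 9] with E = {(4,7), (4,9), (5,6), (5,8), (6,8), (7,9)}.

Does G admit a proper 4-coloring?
A valid 4-coloring: color 1: [4, 6]; color 2: [5, 9]; color 3: [7, 8].
(χ(G) = 3 ≤ 4.)

Yes, G is 4-colorable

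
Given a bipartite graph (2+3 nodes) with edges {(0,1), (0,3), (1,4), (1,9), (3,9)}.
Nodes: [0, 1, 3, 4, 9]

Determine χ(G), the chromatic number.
χ(G) = 2

Clique number ω(G) = 2 (lower bound: χ ≥ ω).
The graph is bipartite (no odd cycle), so 2 colors suffice: χ(G) = 2.
A valid 2-coloring: color 1: [1, 3]; color 2: [0, 4, 9].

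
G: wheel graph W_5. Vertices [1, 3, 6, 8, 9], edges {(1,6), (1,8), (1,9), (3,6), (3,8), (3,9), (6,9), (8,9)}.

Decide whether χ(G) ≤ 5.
Yes, G is 5-colorable

A valid 5-coloring: color 1: [9]; color 2: [6, 8]; color 3: [1, 3].
(χ(G) = 3 ≤ 5.)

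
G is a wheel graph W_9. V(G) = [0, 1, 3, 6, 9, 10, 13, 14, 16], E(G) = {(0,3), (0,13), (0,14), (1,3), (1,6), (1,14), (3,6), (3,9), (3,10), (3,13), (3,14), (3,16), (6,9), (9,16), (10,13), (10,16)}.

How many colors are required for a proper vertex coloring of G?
Clique number ω(G) = 3 (lower bound: χ ≥ ω).
The clique on [0, 3, 13] has size 3, forcing χ ≥ 3, and the coloring below uses 3 colors, so χ(G) = 3.
A valid 3-coloring: color 1: [3]; color 2: [6, 13, 14, 16]; color 3: [0, 1, 9, 10].

χ(G) = 3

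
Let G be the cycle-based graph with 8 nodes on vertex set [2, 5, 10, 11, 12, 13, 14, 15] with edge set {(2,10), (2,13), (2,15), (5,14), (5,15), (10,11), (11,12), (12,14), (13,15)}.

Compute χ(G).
χ(G) = 3

Clique number ω(G) = 3 (lower bound: χ ≥ ω).
The clique on [2, 13, 15] has size 3, forcing χ ≥ 3, and the coloring below uses 3 colors, so χ(G) = 3.
A valid 3-coloring: color 1: [2, 11, 14]; color 2: [10, 12, 15]; color 3: [5, 13].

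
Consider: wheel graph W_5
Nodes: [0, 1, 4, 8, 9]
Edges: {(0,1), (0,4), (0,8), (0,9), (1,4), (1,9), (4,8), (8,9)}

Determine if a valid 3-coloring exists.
Yes, G is 3-colorable

A valid 3-coloring: color 1: [0]; color 2: [1, 8]; color 3: [4, 9].
(χ(G) = 3 ≤ 3.)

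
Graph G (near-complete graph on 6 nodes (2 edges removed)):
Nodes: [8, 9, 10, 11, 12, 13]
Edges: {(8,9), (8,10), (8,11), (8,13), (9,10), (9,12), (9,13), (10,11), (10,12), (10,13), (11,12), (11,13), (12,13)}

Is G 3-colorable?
No, G is not 3-colorable

The clique on vertices [8, 9, 10, 13] has size 4 > 3, so it alone needs 4 colors.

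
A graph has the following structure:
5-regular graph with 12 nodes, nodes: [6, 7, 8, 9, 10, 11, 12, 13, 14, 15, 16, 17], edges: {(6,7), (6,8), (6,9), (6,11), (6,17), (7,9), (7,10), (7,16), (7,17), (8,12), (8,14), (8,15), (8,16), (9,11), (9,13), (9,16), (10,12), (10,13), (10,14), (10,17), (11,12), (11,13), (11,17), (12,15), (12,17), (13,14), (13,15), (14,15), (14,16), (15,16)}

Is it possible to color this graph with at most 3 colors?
The clique on vertices [8, 14, 15, 16] has size 4 > 3, so it alone needs 4 colors.

No, G is not 3-colorable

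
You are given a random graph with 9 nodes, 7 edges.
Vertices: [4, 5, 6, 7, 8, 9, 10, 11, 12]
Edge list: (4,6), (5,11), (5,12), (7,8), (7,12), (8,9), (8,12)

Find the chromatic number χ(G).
χ(G) = 3

Clique number ω(G) = 3 (lower bound: χ ≥ ω).
The clique on [7, 8, 12] has size 3, forcing χ ≥ 3, and the coloring below uses 3 colors, so χ(G) = 3.
A valid 3-coloring: color 1: [6, 9, 10, 11, 12]; color 2: [4, 5, 8]; color 3: [7].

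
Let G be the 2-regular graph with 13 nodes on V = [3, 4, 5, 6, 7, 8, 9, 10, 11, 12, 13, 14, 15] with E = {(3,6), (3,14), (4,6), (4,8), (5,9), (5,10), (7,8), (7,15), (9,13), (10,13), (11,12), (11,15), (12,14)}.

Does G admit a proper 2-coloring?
No, G is not 2-colorable

Odd cycle [14, 3, 6, 4, 8, 7, 15, 11, 12] needs 3 colors (χ ≥ 3).
Hence χ(G) ≥ 3 > 2, so no proper 2-coloring exists.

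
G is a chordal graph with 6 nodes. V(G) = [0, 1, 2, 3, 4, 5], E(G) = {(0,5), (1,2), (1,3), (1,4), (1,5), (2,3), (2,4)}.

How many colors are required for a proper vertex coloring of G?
Clique number ω(G) = 3 (lower bound: χ ≥ ω).
The clique on [1, 2, 3] has size 3, forcing χ ≥ 3, and the coloring below uses 3 colors, so χ(G) = 3.
A valid 3-coloring: color 1: [0, 1]; color 2: [2, 5]; color 3: [3, 4].

χ(G) = 3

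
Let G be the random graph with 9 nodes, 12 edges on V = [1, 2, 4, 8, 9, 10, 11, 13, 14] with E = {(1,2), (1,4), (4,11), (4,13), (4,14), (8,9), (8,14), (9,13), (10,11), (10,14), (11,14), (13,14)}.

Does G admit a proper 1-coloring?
No, G is not 1-colorable

The clique on vertices [10, 11, 14] has size 3 > 1, so it alone needs 3 colors.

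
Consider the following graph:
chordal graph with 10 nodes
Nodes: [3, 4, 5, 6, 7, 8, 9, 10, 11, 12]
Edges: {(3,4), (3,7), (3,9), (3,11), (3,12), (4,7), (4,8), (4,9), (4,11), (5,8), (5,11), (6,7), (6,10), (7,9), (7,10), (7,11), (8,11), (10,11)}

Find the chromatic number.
χ(G) = 4

Clique number ω(G) = 4 (lower bound: χ ≥ ω).
The clique on [3, 4, 7, 9] has size 4, forcing χ ≥ 4, and the coloring below uses 4 colors, so χ(G) = 4.
A valid 4-coloring: color 1: [7, 8, 12]; color 2: [6, 9, 11]; color 3: [3, 5, 10]; color 4: [4].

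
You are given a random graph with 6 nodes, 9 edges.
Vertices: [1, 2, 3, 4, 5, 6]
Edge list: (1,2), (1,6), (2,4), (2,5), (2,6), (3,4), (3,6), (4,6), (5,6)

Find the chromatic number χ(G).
Clique number ω(G) = 3 (lower bound: χ ≥ ω).
The clique on [1, 2, 6] has size 3, forcing χ ≥ 3, and the coloring below uses 3 colors, so χ(G) = 3.
A valid 3-coloring: color 1: [6]; color 2: [2, 3]; color 3: [1, 4, 5].

χ(G) = 3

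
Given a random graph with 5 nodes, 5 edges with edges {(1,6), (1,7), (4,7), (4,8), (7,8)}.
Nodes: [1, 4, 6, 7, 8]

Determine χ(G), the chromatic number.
Clique number ω(G) = 3 (lower bound: χ ≥ ω).
The clique on [4, 7, 8] has size 3, forcing χ ≥ 3, and the coloring below uses 3 colors, so χ(G) = 3.
A valid 3-coloring: color 1: [6, 7]; color 2: [1, 4]; color 3: [8].

χ(G) = 3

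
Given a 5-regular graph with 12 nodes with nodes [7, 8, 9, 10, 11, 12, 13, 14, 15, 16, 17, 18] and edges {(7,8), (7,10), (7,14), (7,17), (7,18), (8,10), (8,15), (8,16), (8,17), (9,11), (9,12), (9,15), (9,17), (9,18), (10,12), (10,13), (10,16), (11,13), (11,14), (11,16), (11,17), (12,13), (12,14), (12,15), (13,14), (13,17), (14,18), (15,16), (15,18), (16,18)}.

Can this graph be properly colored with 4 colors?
Yes, G is 4-colorable

A valid 4-coloring: color 1: [8, 11, 12, 18]; color 2: [7, 9, 13, 16]; color 3: [10, 14, 15, 17].
(χ(G) = 3 ≤ 4.)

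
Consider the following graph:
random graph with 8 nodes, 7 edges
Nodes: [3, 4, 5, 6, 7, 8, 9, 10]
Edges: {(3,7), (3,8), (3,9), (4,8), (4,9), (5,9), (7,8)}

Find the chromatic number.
Clique number ω(G) = 3 (lower bound: χ ≥ ω).
The clique on [3, 7, 8] has size 3, forcing χ ≥ 3, and the coloring below uses 3 colors, so χ(G) = 3.
A valid 3-coloring: color 1: [3, 4, 5, 6, 10]; color 2: [8, 9]; color 3: [7].

χ(G) = 3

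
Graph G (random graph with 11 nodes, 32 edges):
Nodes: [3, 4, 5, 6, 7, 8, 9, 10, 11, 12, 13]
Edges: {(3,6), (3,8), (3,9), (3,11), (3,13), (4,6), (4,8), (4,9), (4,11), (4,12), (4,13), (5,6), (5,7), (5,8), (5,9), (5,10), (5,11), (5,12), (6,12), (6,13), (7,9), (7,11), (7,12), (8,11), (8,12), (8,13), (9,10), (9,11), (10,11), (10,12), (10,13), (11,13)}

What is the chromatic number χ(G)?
χ(G) = 4

Clique number ω(G) = 4 (lower bound: χ ≥ ω).
The clique on [3, 8, 11, 13] has size 4, forcing χ ≥ 4, and the coloring below uses 4 colors, so χ(G) = 4.
A valid 4-coloring: color 1: [11, 12]; color 2: [5, 13]; color 3: [6, 8, 9]; color 4: [3, 4, 7, 10].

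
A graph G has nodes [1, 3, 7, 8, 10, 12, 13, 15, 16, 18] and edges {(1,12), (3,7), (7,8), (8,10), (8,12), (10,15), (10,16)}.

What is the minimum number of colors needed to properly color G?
χ(G) = 2

Clique number ω(G) = 2 (lower bound: χ ≥ ω).
The graph is bipartite (no odd cycle), so 2 colors suffice: χ(G) = 2.
A valid 2-coloring: color 1: [1, 3, 8, 13, 15, 16, 18]; color 2: [7, 10, 12].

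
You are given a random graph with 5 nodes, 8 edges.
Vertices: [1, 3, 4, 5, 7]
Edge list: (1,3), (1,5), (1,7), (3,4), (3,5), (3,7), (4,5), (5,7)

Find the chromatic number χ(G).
Clique number ω(G) = 4 (lower bound: χ ≥ ω).
The clique on [1, 3, 5, 7] has size 4, forcing χ ≥ 4, and the coloring below uses 4 colors, so χ(G) = 4.
A valid 4-coloring: color 1: [5]; color 2: [3]; color 3: [4, 7]; color 4: [1].

χ(G) = 4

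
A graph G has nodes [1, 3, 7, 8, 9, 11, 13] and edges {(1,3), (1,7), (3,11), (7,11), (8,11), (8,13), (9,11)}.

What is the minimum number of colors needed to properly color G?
Clique number ω(G) = 2 (lower bound: χ ≥ ω).
The graph is bipartite (no odd cycle), so 2 colors suffice: χ(G) = 2.
A valid 2-coloring: color 1: [1, 11, 13]; color 2: [3, 7, 8, 9].

χ(G) = 2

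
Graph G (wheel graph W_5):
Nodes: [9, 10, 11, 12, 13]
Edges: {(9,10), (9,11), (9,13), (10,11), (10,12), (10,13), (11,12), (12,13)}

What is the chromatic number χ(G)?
χ(G) = 3

Clique number ω(G) = 3 (lower bound: χ ≥ ω).
The clique on [9, 10, 11] has size 3, forcing χ ≥ 3, and the coloring below uses 3 colors, so χ(G) = 3.
A valid 3-coloring: color 1: [10]; color 2: [11, 13]; color 3: [9, 12].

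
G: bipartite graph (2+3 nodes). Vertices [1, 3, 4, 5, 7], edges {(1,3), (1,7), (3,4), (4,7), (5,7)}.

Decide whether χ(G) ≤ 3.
Yes, G is 3-colorable

A valid 3-coloring: color 1: [3, 7]; color 2: [1, 4, 5].
(χ(G) = 2 ≤ 3.)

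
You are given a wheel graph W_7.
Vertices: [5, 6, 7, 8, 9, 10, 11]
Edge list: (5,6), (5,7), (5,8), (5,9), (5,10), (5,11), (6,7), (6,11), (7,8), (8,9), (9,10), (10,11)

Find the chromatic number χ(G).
χ(G) = 3

Clique number ω(G) = 3 (lower bound: χ ≥ ω).
The clique on [5, 8, 9] has size 3, forcing χ ≥ 3, and the coloring below uses 3 colors, so χ(G) = 3.
A valid 3-coloring: color 1: [5]; color 2: [6, 8, 10]; color 3: [7, 9, 11].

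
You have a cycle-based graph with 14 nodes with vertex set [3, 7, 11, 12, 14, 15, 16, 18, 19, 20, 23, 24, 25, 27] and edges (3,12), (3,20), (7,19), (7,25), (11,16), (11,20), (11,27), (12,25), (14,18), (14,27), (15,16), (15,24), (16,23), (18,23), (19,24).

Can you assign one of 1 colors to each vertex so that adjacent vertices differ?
Edge (3,12) forces its endpoints to differ, so 1 color is not enough.

No, G is not 1-colorable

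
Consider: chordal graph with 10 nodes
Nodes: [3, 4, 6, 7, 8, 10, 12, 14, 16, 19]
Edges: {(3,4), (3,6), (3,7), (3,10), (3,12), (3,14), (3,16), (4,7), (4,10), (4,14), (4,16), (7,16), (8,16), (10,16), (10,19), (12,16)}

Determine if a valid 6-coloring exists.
Yes, G is 6-colorable

A valid 6-coloring: color 1: [3, 8, 19]; color 2: [6, 14, 16]; color 3: [4, 12]; color 4: [7, 10].
(χ(G) = 4 ≤ 6.)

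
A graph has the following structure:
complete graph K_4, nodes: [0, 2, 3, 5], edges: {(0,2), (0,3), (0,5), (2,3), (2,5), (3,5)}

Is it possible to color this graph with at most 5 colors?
Yes, G is 5-colorable

A valid 5-coloring: color 1: [2]; color 2: [3]; color 3: [5]; color 4: [0].
(χ(G) = 4 ≤ 5.)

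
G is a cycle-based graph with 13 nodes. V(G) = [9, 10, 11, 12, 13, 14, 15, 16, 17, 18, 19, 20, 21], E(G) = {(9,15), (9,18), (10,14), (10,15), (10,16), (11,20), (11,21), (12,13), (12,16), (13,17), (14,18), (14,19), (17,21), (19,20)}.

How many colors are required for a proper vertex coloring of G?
χ(G) = 3

Clique number ω(G) = 2 (lower bound: χ ≥ ω).
Odd cycle [15, 9, 18, 14, 10] needs 3 colors (χ ≥ 3).
The coloring below uses 3 colors, so χ(G) = 3.
A valid 3-coloring: color 1: [9, 10, 11, 12, 17, 19]; color 2: [13, 14, 15, 16, 20, 21]; color 3: [18].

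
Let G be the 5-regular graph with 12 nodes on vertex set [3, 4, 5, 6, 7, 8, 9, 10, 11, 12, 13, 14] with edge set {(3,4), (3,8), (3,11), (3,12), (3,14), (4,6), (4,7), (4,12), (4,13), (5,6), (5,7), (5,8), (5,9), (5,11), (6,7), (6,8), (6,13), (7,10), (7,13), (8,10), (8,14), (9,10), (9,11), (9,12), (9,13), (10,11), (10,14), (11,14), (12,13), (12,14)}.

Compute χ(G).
Clique number ω(G) = 4 (lower bound: χ ≥ ω).
The clique on [4, 6, 7, 13] has size 4, forcing χ ≥ 4, and the coloring below uses 4 colors, so χ(G) = 4.
A valid 4-coloring: color 1: [3, 5, 10, 13]; color 2: [6, 9, 14]; color 3: [7, 8, 11, 12]; color 4: [4].

χ(G) = 4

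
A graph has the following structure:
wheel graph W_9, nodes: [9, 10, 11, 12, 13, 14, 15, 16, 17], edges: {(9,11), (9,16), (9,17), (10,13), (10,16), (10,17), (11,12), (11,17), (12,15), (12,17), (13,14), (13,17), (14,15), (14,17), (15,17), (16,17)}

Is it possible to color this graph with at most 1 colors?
The clique on vertices [9, 16, 17] has size 3 > 1, so it alone needs 3 colors.

No, G is not 1-colorable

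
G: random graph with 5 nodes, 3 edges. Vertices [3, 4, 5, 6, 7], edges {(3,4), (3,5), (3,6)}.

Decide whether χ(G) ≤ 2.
A valid 2-coloring: color 1: [3, 7]; color 2: [4, 5, 6].
(χ(G) = 2 ≤ 2.)

Yes, G is 2-colorable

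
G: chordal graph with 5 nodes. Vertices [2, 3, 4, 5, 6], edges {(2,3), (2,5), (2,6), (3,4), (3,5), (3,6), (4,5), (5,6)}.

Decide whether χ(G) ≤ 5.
Yes, G is 5-colorable

A valid 5-coloring: color 1: [5]; color 2: [3]; color 3: [2, 4]; color 4: [6].
(χ(G) = 4 ≤ 5.)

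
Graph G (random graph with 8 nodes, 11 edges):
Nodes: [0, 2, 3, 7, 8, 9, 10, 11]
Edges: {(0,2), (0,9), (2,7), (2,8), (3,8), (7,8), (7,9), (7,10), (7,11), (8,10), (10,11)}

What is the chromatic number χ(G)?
χ(G) = 3

Clique number ω(G) = 3 (lower bound: χ ≥ ω).
The clique on [2, 7, 8] has size 3, forcing χ ≥ 3, and the coloring below uses 3 colors, so χ(G) = 3.
A valid 3-coloring: color 1: [0, 3, 7]; color 2: [8, 9, 11]; color 3: [2, 10].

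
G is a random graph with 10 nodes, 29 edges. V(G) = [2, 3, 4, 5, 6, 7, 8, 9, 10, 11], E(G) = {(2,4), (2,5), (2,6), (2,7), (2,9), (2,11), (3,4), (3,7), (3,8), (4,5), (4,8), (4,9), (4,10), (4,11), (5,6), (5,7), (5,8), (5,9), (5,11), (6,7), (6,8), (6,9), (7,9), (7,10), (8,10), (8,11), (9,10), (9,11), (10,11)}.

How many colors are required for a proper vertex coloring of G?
Clique number ω(G) = 5 (lower bound: χ ≥ ω).
The clique on [2, 4, 5, 9, 11] has size 5, forcing χ ≥ 5, and the coloring below uses 5 colors, so χ(G) = 5.
A valid 5-coloring: color 1: [3, 5, 10]; color 2: [8, 9]; color 3: [4, 7]; color 4: [2]; color 5: [6, 11].

χ(G) = 5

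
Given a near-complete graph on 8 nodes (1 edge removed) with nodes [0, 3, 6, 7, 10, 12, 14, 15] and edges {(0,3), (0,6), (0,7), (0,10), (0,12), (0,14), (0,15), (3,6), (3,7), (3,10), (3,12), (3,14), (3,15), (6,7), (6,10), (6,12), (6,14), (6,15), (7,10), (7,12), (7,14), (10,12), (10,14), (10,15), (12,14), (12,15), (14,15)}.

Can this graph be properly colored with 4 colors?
No, G is not 4-colorable

The clique on vertices [0, 3, 6, 7, 10, 12, 14] has size 7 > 4, so it alone needs 7 colors.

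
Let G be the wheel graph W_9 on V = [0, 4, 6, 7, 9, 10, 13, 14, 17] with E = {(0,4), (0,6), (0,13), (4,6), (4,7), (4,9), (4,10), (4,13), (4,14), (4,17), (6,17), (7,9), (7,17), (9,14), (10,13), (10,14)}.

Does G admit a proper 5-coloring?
Yes, G is 5-colorable

A valid 5-coloring: color 1: [4]; color 2: [6, 7, 13, 14]; color 3: [0, 9, 10, 17].
(χ(G) = 3 ≤ 5.)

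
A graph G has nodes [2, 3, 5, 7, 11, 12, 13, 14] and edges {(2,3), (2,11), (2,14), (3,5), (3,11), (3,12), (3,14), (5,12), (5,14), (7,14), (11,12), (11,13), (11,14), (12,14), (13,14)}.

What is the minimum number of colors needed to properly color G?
χ(G) = 4

Clique number ω(G) = 4 (lower bound: χ ≥ ω).
The clique on [2, 3, 11, 14] has size 4, forcing χ ≥ 4, and the coloring below uses 4 colors, so χ(G) = 4.
A valid 4-coloring: color 1: [14]; color 2: [3, 7, 13]; color 3: [5, 11]; color 4: [2, 12].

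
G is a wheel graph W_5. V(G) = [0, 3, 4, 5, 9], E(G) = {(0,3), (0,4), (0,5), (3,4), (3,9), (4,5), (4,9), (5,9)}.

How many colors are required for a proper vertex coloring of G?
Clique number ω(G) = 3 (lower bound: χ ≥ ω).
The clique on [0, 3, 4] has size 3, forcing χ ≥ 3, and the coloring below uses 3 colors, so χ(G) = 3.
A valid 3-coloring: color 1: [4]; color 2: [3, 5]; color 3: [0, 9].

χ(G) = 3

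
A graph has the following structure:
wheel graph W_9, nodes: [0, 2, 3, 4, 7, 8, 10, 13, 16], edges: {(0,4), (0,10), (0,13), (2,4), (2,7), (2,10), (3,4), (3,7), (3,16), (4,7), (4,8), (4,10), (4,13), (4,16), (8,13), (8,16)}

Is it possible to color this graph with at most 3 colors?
Yes, G is 3-colorable

A valid 3-coloring: color 1: [4]; color 2: [7, 10, 13, 16]; color 3: [0, 2, 3, 8].
(χ(G) = 3 ≤ 3.)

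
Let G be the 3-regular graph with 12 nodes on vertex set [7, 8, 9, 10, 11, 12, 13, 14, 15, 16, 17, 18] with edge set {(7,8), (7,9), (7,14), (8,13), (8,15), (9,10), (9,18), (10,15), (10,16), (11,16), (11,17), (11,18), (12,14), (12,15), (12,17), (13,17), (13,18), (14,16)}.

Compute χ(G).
χ(G) = 3

Clique number ω(G) = 2 (lower bound: χ ≥ ω).
Odd cycle [10, 15, 8, 7, 9] needs 3 colors (χ ≥ 3).
The coloring below uses 3 colors, so χ(G) = 3.
A valid 3-coloring: color 1: [7, 13, 15, 16]; color 2: [8, 10, 14, 17, 18]; color 3: [9, 11, 12].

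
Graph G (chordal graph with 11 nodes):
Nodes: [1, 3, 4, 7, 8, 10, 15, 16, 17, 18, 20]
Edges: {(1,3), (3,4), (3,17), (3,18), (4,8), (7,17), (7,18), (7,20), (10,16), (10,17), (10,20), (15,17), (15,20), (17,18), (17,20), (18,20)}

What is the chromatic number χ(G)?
χ(G) = 4

Clique number ω(G) = 4 (lower bound: χ ≥ ω).
The clique on [7, 17, 18, 20] has size 4, forcing χ ≥ 4, and the coloring below uses 4 colors, so χ(G) = 4.
A valid 4-coloring: color 1: [1, 4, 16, 17]; color 2: [3, 8, 20]; color 3: [10, 15, 18]; color 4: [7].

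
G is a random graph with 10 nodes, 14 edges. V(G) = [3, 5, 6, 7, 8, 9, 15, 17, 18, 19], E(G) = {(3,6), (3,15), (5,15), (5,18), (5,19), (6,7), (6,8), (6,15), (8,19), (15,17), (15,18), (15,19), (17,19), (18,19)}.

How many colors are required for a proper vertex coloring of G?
χ(G) = 4

Clique number ω(G) = 4 (lower bound: χ ≥ ω).
The clique on [5, 15, 18, 19] has size 4, forcing χ ≥ 4, and the coloring below uses 4 colors, so χ(G) = 4.
A valid 4-coloring: color 1: [7, 8, 9, 15]; color 2: [6, 19]; color 3: [3, 17, 18]; color 4: [5].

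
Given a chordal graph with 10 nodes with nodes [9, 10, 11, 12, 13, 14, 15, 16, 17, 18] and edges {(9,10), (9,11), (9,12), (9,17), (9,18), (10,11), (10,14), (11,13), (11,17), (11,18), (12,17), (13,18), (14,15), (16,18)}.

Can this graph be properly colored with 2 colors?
No, G is not 2-colorable

The clique on vertices [9, 11, 17] has size 3 > 2, so it alone needs 3 colors.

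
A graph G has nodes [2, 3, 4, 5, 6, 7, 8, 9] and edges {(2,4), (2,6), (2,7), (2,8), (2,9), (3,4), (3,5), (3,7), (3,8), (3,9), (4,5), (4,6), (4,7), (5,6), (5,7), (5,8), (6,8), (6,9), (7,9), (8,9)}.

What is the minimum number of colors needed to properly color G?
χ(G) = 4

Clique number ω(G) = 4 (lower bound: χ ≥ ω).
The clique on [2, 6, 8, 9] has size 4, forcing χ ≥ 4, and the coloring below uses 4 colors, so χ(G) = 4.
A valid 4-coloring: color 1: [2, 3]; color 2: [4, 8]; color 3: [6, 7]; color 4: [5, 9].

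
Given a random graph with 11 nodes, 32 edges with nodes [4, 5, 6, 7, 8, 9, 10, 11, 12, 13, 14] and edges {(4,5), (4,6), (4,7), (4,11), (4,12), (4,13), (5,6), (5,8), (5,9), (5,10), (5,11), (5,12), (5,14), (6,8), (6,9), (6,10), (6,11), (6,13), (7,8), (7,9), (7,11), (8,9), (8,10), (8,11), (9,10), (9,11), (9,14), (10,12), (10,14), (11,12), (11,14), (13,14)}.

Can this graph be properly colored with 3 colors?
The clique on vertices [5, 6, 8, 9, 10] has size 5 > 3, so it alone needs 5 colors.

No, G is not 3-colorable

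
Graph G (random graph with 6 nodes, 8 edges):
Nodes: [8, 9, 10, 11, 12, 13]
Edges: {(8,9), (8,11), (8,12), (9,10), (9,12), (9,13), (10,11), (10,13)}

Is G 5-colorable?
A valid 5-coloring: color 1: [9, 11]; color 2: [8, 10]; color 3: [12, 13].
(χ(G) = 3 ≤ 5.)

Yes, G is 5-colorable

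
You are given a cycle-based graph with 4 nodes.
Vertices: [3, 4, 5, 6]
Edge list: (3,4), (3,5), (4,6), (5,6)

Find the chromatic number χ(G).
χ(G) = 2

Clique number ω(G) = 2 (lower bound: χ ≥ ω).
The graph is bipartite (no odd cycle), so 2 colors suffice: χ(G) = 2.
A valid 2-coloring: color 1: [4, 5]; color 2: [3, 6].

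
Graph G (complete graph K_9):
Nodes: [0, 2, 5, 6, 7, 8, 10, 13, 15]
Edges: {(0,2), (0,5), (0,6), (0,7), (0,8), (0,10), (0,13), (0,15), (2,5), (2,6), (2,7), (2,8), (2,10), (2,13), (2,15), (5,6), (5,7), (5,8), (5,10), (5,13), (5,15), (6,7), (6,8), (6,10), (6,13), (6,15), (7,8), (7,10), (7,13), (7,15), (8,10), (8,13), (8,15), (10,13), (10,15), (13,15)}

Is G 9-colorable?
Yes, G is 9-colorable

A valid 9-coloring: color 1: [6]; color 2: [5]; color 3: [2]; color 4: [10]; color 5: [8]; color 6: [7]; color 7: [0]; color 8: [13]; color 9: [15].
(χ(G) = 9 ≤ 9.)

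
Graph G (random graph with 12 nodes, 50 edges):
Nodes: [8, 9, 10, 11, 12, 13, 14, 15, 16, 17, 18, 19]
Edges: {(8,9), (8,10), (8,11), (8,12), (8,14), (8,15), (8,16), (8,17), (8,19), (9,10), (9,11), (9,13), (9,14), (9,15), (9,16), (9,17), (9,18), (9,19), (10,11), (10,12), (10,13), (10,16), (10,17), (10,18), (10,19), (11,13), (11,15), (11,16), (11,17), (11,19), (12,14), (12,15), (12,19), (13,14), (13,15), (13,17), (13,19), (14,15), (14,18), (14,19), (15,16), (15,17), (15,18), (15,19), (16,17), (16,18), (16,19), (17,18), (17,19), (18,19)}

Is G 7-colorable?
A valid 7-coloring: color 1: [19]; color 2: [9, 12]; color 3: [10, 15]; color 4: [14, 17]; color 5: [8, 13, 18]; color 6: [16]; color 7: [11].
(χ(G) = 7 ≤ 7.)

Yes, G is 7-colorable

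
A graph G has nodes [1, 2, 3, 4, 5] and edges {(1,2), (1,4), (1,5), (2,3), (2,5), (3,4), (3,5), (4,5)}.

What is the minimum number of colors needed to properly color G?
Clique number ω(G) = 3 (lower bound: χ ≥ ω).
The clique on [1, 2, 5] has size 3, forcing χ ≥ 3, and the coloring below uses 3 colors, so χ(G) = 3.
A valid 3-coloring: color 1: [5]; color 2: [1, 3]; color 3: [2, 4].

χ(G) = 3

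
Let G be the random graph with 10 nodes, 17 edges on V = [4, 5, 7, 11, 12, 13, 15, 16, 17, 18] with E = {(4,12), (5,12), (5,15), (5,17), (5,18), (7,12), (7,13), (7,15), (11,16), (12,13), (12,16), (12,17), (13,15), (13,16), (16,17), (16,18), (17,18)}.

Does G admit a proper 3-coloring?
A valid 3-coloring: color 1: [11, 12, 15, 18]; color 2: [4, 5, 7, 16]; color 3: [13, 17].
(χ(G) = 3 ≤ 3.)

Yes, G is 3-colorable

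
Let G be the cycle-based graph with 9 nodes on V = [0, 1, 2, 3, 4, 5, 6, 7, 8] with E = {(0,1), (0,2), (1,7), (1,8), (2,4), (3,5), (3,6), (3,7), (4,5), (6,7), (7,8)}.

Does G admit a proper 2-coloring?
No, G is not 2-colorable

The clique on vertices [1, 7, 8] has size 3 > 2, so it alone needs 3 colors.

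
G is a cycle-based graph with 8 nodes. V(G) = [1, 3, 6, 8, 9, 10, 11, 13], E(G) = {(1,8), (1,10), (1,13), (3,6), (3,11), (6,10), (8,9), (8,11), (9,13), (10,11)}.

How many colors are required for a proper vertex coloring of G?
χ(G) = 2

Clique number ω(G) = 2 (lower bound: χ ≥ ω).
The graph is bipartite (no odd cycle), so 2 colors suffice: χ(G) = 2.
A valid 2-coloring: color 1: [1, 6, 9, 11]; color 2: [3, 8, 10, 13].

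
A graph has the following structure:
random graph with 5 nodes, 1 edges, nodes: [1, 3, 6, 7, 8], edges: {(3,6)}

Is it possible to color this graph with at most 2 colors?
A valid 2-coloring: color 1: [1, 6, 7, 8]; color 2: [3].
(χ(G) = 2 ≤ 2.)

Yes, G is 2-colorable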